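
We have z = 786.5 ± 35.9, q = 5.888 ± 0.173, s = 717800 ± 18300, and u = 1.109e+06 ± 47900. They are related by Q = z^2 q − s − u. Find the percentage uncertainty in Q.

19.4%

Let p = z^2·q = 3.642e+06. δp/p = √((2·δz/z)² + (1·δq/q)²) = √(0.00833 + 0.000863) = 0.0959, so δp = 3.49e+05.
Q = p − s − u: δQ = √(δp² + δs² + δu²) = √(1.22e+11 + 3.35e+08 + 2.29e+09) = 3.53e+05
Q = 1.815e+06, so δQ/Q = 3.53e+05/1.815e+06 = 0.194.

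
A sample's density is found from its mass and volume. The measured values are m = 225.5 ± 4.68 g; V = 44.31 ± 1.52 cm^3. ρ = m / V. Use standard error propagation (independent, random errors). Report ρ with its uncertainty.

Since ρ is a product/quotient, work with relative uncertainties:
  (1·δm/m)² = (1×0.0208)² = 0.000431;  (-1·δV/V)² = (-1×0.0343)² = 0.00118
δρ/ρ = √(0.00161) = 0.0401
ρ = 5.089 g/cm^3, so δρ = 0.0401 × 5.089 = 0.204 g/cm^3.

5.089 ± 0.204 g/cm^3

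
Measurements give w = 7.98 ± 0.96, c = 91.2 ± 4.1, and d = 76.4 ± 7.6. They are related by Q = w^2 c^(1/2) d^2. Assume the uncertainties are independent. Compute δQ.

Products/powers → add relative errors in quadrature, weighted by exponent:
  (2·δw/w)² = (2×0.120)² = 0.0579;  (½·δc/c)² = (0.5×0.0450)² = 0.000505;  (2·δd/d)² = (2×0.0995)² = 0.0396
δQ/Q = √(0.0980) = 0.313
Q = 3.55e+06, so δQ = 0.313 × 3.55e+06 = 1.11e+06.

1.11e+06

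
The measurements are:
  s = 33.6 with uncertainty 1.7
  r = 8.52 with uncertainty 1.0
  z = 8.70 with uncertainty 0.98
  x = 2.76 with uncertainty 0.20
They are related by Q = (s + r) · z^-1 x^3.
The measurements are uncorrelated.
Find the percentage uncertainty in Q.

24.9%

Let u = s + r = 42.1. δu = √(δs² + δr²) = √(2.89 + 1.00) = 1.97, so δu/u = 0.0468.
Q is then a monomial in u, z, x:
δQ/Q = √((δu/u)² + (-1·δz/z)² + (3·δx/x)²) = √(0.00219 + 0.0127 + 0.0473) = 0.249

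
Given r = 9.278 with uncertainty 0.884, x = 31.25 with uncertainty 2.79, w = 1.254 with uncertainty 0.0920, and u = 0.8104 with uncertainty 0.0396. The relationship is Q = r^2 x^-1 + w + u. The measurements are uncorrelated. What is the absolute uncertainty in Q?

0.588

Let p = r^2·x^-1 = 2.755. δp/p = √((2·δr/r)² + (-1·δx/x)²) = √(0.0363 + 0.00797) = 0.210, so δp = 0.580.
Q = p + w + u: δQ = √(δp² + δw² + δu²) = √(0.336 + 0.00846 + 0.00157) = 0.588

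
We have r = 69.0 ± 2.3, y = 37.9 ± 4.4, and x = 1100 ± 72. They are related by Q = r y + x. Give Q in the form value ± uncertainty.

Let p = r·y = 2620. δp/p = √((1·δr/r)² + (1·δy/y)²) = √(0.00111 + 0.0135) = 0.121, so δp = 316.
Q = p + x: δQ = √(δp² + δx²) = √(99800 + 5180) = 324
Q = 3720.

3720 ± 324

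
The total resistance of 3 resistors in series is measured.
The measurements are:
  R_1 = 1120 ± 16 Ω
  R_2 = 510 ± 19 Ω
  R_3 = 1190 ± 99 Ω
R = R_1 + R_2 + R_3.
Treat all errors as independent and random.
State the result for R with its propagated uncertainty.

For a sum/difference, combine absolute errors in quadrature:
  (δR_1)² = 256;  (δR_2)² = 361;  (δR_3)² = 9800
δR = √(10400) = 102 Ω
R = 2820 Ω.

2820 ± 102 Ω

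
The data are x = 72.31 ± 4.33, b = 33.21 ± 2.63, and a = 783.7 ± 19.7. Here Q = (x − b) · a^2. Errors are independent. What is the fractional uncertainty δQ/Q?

0.139

Let u = x − b = 39.10. δu = √(δx² + δb²) = √(18.7 + 6.92) = 5.07, so δu/u = 0.130.
Q is then a monomial in u, a:
δQ/Q = √((δu/u)² + (2·δa/a)²) = √(0.0168 + 0.00253) = 0.139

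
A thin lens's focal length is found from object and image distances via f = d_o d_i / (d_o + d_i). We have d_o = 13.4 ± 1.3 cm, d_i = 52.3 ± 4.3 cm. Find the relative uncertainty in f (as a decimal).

∂f/∂d_o = (d_i/(d_o+d_i))² = 0.634;  ∂f/∂d_i = (d_o/(d_o+d_i))² = 0.0416
δf = √((∂f/∂d_o · δd_o)² + (∂f/∂d_i · δd_i)²) = √(0.679 + 0.0320) = 0.843 cm
f = 10.7 cm, so δf/f = 0.843/10.7 = 0.0790.

0.0790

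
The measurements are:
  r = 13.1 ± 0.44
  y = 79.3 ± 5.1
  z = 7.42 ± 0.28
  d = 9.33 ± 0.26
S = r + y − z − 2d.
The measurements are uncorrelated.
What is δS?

Absolute uncertainties add in quadrature for a linear combination:
  (δr)² = 0.194;  (δy)² = 26.0;  (δz)² = 0.0784;  (2·δd)² = 0.270
δS = √(26.6) = 5.15

5.15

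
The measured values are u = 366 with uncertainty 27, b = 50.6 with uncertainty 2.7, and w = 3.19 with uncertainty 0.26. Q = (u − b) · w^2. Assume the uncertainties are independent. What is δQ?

Let h = u − b = 315. δh = √(δu² + δb²) = √(729 + 7.29) = 27.1, so δh/h = 0.0860.
Q is then a monomial in h, w:
δQ/Q = √((δh/h)² + (2·δw/w)²) = √(0.00740 + 0.0266) = 0.184
Q = 3210, so δQ = 0.184 × 3210 = 592.

592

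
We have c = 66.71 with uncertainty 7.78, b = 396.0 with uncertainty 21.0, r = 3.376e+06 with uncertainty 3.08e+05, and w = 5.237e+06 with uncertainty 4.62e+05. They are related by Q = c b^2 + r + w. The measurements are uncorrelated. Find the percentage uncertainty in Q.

9.12%

Let p = c·b^2 = 1.046e+07. δp/p = √((1·δc/c)² + (2·δb/b)²) = √(0.0136 + 0.0112) = 0.158, so δp = 1.65e+06.
Q = p + r + w: δQ = √(δp² + δr² + δw²) = √(2.72e+12 + 9.49e+10 + 2.13e+11) = 1.74e+06
Q = 1.907e+07, so δQ/Q = 1.74e+06/1.907e+07 = 0.0912.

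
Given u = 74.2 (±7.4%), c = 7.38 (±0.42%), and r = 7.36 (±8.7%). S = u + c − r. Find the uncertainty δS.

5.53

S is a linear combination, so absolute uncertainties add in quadrature:
  (δu)² = 30.1;  (δc)² = 0.000961;  (δr)² = 0.410
δS = √(30.6) = 5.53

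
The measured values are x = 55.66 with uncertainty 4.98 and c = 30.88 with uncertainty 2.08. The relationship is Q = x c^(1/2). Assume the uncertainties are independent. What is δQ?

29.6

Products/powers → add relative errors in quadrature, weighted by exponent:
  (1·δx/x)² = (1×0.0895)² = 0.00801;  (½·δc/c)² = (0.5×0.0674)² = 0.00113
δQ/Q = √(0.00914) = 0.0956
Q = 309.3, so δQ = 0.0956 × 309.3 = 29.6.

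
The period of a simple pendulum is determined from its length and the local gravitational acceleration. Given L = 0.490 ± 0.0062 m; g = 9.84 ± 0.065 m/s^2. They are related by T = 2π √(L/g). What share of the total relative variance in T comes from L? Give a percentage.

78.6%

(δT/T)² = (½·δL/L)² + (−½·δg/g)²
  L term: (0.5×0.0127)² = 4e-05
  g term: (-0.5×0.00661)² = 1.09e-05
Total = 5.09e-05. Share from L = 4e-05/5.09e-05 = 0.786.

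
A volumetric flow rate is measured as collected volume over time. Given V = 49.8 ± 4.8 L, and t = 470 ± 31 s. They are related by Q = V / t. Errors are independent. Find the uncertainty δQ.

Relative error in a monomial: (δQ/Q)² = Σ (nᵢ · δxᵢ/xᵢ)².
  (1·δV/V)² = (1×0.0964)² = 0.00929;  (-1·δt/t)² = (-1×0.0660)² = 0.00435
δQ/Q = √(0.0136) = 0.117
Q = 0.106 L/s, so δQ = 0.117 × 0.106 = 0.0124 L/s.

0.0124 L/s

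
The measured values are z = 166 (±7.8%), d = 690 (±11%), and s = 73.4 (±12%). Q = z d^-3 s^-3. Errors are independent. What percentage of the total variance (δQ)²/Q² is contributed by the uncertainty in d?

(δQ/Q)² = (1·δz/z)² + (-3·δd/d)² + (-3·δs/s)²
  z term: (1×0.0780)² = 0.00608
  d term: (-3×0.110)² = 0.109
  s term: (-3×0.120)² = 0.130
Total = 0.245. Share from d = 0.109/0.245 = 0.445.

44.5%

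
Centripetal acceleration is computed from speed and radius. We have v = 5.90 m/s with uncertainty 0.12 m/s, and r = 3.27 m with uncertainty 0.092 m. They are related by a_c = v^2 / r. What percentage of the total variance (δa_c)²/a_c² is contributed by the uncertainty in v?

67.6%

(δa_c/a_c)² = (2·δv/v)² + (-1·δr/r)²
  v term: (2×0.0203)² = 0.00165
  r term: (-1×0.0281)² = 0.000792
Total = 0.00245. Share from v = 0.00165/0.00245 = 0.676.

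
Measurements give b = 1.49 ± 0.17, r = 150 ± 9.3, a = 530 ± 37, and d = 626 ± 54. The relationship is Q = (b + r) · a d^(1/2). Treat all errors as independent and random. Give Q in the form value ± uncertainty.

Let u = b + r = 151. δu = √(δb² + δr²) = √(0.0289 + 86.5) = 9.30, so δu/u = 0.0614.
Q is then a monomial in u, a, d:
δQ/Q = √((δu/u)² + (1·δa/a)² + (½·δd/d)²) = √(0.00377 + 0.00487 + 0.00186) = 0.102
Q = 2.01e+06, so δQ = 0.102 × 2.01e+06 = 2.06e+05.

(2.01 ± 0.206) × 10^6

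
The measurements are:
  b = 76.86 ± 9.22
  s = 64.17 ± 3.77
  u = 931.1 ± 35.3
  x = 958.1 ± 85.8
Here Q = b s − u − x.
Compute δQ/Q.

Let p = b·s = 4932. δp/p = √((1·δb/b)² + (1·δs/s)²) = √(0.0144 + 0.00345) = 0.134, so δp = 659.
Q = p − u − x: δQ = √(δp² + δu² + δx²) = √(4.34e+05 + 1250 + 7360) = 665
Q = 3043, so δQ/Q = 665/3043 = 0.219.

0.219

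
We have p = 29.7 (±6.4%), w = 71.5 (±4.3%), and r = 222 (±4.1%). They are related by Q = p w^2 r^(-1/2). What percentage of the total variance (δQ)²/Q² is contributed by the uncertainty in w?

(δQ/Q)² = (1·δp/p)² + (2·δw/w)² + (−½·δr/r)²
  p term: (1×0.0640)² = 0.00410
  w term: (2×0.0430)² = 0.00740
  r term: (-0.5×0.0410)² = 0.000420
Total = 0.0119. Share from w = 0.00740/0.0119 = 0.621.

62.1%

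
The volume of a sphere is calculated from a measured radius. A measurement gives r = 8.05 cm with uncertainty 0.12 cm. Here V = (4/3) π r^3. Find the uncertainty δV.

97.7 cm^3

V ∝ r^3, so δV/V = |3| · δr/r = 3 × 0.0149 = 0.0447.
V = 2190 cm^3, so δV = 0.0447 × 2190 = 97.7 cm^3.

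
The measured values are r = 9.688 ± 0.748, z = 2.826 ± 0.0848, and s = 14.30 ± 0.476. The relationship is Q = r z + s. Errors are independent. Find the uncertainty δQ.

2.32

Let p = r·z = 27.38. δp/p = √((1·δr/r)² + (1·δz/z)²) = √(0.00596 + 0.000900) = 0.0828, so δp = 2.27.
Q = p + s: δQ = √(δp² + δs²) = √(5.14 + 0.227) = 2.32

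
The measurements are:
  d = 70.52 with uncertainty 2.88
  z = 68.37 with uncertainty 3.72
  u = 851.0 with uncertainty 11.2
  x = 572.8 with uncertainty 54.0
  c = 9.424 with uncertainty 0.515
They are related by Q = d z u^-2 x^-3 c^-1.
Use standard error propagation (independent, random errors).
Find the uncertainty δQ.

1.12e-12

Products/powers → add relative errors in quadrature, weighted by exponent:
  (1·δd/d)² = (1×0.0408)² = 0.00167;  (1·δz/z)² = (1×0.0544)² = 0.00296;  (-2·δu/u)² = (-2×0.0132)² = 0.000693;  (-3·δx/x)² = (-3×0.0943)² = 0.0800;  (-1·δc/c)² = (-1×0.0546)² = 0.00299
δQ/Q = √(0.0883) = 0.297
Q = 3.759e-12, so δQ = 0.297 × 3.759e-12 = 1.12e-12.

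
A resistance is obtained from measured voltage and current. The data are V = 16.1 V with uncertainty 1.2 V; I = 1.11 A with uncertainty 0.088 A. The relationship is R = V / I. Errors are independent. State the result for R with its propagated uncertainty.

R is a product of powers, so relative uncertainties combine in quadrature:
  (1·δV/V)² = (1×0.0745)² = 0.00556;  (-1·δI/I)² = (-1×0.0793)² = 0.00629
δR/R = √(0.0118) = 0.109
R = 14.5 Ω, so δR = 0.109 × 14.5 = 1.58 Ω.

14.5 ± 1.58 Ω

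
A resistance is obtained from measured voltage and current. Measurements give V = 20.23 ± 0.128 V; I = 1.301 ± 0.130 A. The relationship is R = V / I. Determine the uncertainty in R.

For a monomial R ∝ V, I^-1, fractional errors add in quadrature:
  (1·δV/V)² = (1×0.00633)² = 4e-05;  (-1·δI/I)² = (-1×0.0999)² = 0.00998
δR/R = √(0.0100) = 0.100
R = 15.55 Ω, so δR = 0.100 × 15.55 = 1.56 Ω.

1.56 Ω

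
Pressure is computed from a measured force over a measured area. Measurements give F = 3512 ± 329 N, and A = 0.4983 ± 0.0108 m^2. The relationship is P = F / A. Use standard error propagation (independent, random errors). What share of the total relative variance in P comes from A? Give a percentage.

(δP/P)² = (1·δF/F)² + (-1·δA/A)²
  F term: (1×0.0937)² = 0.00878
  A term: (-1×0.0217)² = 0.000470
Total = 0.00925. Share from A = 0.000470/0.00925 = 0.0508.

5.08%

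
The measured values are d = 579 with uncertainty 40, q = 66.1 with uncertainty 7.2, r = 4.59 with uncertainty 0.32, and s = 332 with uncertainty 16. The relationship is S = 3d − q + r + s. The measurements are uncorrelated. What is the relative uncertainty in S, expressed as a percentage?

Absolute uncertainties add in quadrature for a linear combination:
  (3·δd)² = 14400;  (δq)² = 51.8;  (δr)² = 0.102;  (δs)² = 256
δS = √(14700) = 121
S = 2010, so δS/S = 121/2010 = 0.0604.

6.04%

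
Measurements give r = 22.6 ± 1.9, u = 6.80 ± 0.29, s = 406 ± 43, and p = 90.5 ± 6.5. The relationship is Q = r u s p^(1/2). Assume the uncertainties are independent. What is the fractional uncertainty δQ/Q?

0.146

Since Q is a product/quotient, work with relative uncertainties:
  (1·δr/r)² = (1×0.0841)² = 0.00707;  (1·δu/u)² = (1×0.0426)² = 0.00182;  (1·δs/s)² = (1×0.106)² = 0.0112;  (½·δp/p)² = (0.5×0.0718)² = 0.00129
δQ/Q = √(0.0214) = 0.146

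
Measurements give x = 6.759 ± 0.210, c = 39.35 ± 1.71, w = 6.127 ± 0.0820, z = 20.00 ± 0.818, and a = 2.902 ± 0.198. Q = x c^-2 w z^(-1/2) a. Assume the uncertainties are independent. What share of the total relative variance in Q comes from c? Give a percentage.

(δQ/Q)² = (1·δx/x)² + (-2·δc/c)² + (1·δw/w)² + (−½·δz/z)² + (1·δa/a)²
  x term: (1×0.0311)² = 0.000965
  c term: (-2×0.0435)² = 0.00755
  w term: (1×0.0134)² = 0.000179
  z term: (-0.5×0.0409)² = 0.000418
  a term: (1×0.0682)² = 0.00466
Total = 0.0138. Share from c = 0.00755/0.0138 = 0.549.

54.9%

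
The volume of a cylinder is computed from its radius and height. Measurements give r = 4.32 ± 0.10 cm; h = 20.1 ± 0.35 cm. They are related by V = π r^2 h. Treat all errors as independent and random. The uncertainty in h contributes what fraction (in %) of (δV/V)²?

12.4%

(δV/V)² = (2·δr/r)² + (1·δh/h)²
  r term: (2×0.0231)² = 0.00214
  h term: (1×0.0174)² = 0.000303
Total = 0.00245. Share from h = 0.000303/0.00245 = 0.124.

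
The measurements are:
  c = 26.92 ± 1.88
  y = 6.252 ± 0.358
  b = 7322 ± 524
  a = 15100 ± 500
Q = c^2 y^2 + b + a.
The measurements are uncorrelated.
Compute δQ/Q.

Let p = c^2·y^2 = 28330. δp/p = √((2·δc/c)² + (2·δy/y)²) = √(0.0195 + 0.0131) = 0.181, so δp = 5120.
Q = p + b + a: δQ = √(δp² + δb² + δa²) = √(2.62e+07 + 2.75e+05 + 2.5e+05) = 5170
Q = 50750, so δQ/Q = 5170/50750 = 0.102.

0.102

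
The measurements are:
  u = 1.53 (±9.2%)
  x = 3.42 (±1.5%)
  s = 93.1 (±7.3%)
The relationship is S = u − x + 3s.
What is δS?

20.4

Absolute uncertainties add in quadrature for a linear combination:
  (δu)² = 0.0198;  (δx)² = 0.00263;  (3·δs)² = 416
δS = √(416) = 20.4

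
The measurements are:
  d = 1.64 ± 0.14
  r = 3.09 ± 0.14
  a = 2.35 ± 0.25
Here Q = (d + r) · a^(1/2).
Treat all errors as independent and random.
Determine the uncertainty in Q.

Let u = d + r = 4.73. δu = √(δd² + δr²) = √(0.0196 + 0.0196) = 0.198, so δu/u = 0.0419.
Q is then a monomial in u, a:
δQ/Q = √((δu/u)² + (½·δa/a)²) = √(0.00175 + 0.00283) = 0.0677
Q = 7.25, so δQ = 0.0677 × 7.25 = 0.491.

0.491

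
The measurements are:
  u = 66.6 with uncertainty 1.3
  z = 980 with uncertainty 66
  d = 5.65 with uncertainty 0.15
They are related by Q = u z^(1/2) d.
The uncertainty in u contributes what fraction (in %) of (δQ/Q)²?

17.2%

(δQ/Q)² = (1·δu/u)² + (½·δz/z)² + (1·δd/d)²
  u term: (1×0.0195)² = 0.000381
  z term: (0.5×0.0673)² = 0.00113
  d term: (1×0.0265)² = 0.000705
Total = 0.00222. Share from u = 0.000381/0.00222 = 0.172.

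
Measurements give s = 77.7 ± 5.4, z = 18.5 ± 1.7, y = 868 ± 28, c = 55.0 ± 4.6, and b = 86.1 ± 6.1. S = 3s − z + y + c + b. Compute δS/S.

0.0272

Sums and differences: (δS)² = Σ (cᵢ δxᵢ)².
  (3·δs)² = 262;  (δz)² = 2.89;  (δy)² = 784;  (δc)² = 21.2;  (δb)² = 37.2
δS = √(1110) = 33.3
S = 1220, so δS/S = 33.3/1220 = 0.0272.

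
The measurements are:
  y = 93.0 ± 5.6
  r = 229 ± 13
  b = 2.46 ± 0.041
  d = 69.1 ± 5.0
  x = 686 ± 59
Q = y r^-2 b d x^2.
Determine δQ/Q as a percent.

22.7%

Relative error in a monomial: (δQ/Q)² = Σ (nᵢ · δxᵢ/xᵢ)².
  (1·δy/y)² = (1×0.0602)² = 0.00363;  (-2·δr/r)² = (-2×0.0568)² = 0.0129;  (1·δb/b)² = (1×0.0167)² = 0.000278;  (1·δd/d)² = (1×0.0724)² = 0.00524;  (2·δx/x)² = (2×0.0860)² = 0.0296
δQ/Q = √(0.0516) = 0.227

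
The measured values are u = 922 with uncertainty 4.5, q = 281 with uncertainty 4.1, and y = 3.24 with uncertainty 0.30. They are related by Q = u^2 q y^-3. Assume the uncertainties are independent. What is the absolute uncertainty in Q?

Q is a product of powers, so relative uncertainties combine in quadrature:
  (2·δu/u)² = (2×0.00488)² = 9.53e-05;  (1·δq/q)² = (1×0.0146)² = 0.000213;  (-3·δy/y)² = (-3×0.0926)² = 0.0772
δQ/Q = √(0.0775) = 0.278
Q = 7.02e+06, so δQ = 0.278 × 7.02e+06 = 1.95e+06.

1.95e+06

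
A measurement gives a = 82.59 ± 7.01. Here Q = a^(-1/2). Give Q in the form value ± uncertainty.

0.1100 ± 0.00467

Q is a product of powers, so relative uncertainties combine in quadrature:
  (−½·δa/a)² = (-0.5×0.0849)² = 0.00180
δQ/Q = √(0.00180) = 0.0424
Q = 0.1100, so δQ = 0.0424 × 0.1100 = 0.00467.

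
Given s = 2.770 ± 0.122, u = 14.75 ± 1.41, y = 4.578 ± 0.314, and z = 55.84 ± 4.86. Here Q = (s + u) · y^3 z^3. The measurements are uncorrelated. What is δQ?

Let w = s + u = 17.52. δw = √(δs² + δu²) = √(0.0149 + 1.99) = 1.42, so δw/w = 0.0808.
Q is then a monomial in w, y, z:
δQ/Q = √((δw/w)² + (3·δy/y)² + (3·δz/z)²) = √(0.00653 + 0.0423 + 0.0682) = 0.342
Q = 2.927e+08, so δQ = 0.342 × 2.927e+08 = 1e+08.

1e+08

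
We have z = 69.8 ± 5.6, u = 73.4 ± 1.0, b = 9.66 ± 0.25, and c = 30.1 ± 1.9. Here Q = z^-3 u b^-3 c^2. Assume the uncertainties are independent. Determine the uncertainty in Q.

6.14e-05

Q is a product of powers, so relative uncertainties combine in quadrature:
  (-3·δz/z)² = (-3×0.0802)² = 0.0579;  (1·δu/u)² = (1×0.0136)² = 0.000186;  (-3·δb/b)² = (-3×0.0259)² = 0.00603;  (2·δc/c)² = (2×0.0631)² = 0.0159
δQ/Q = √(0.0801) = 0.283
Q = 0.000217, so δQ = 0.283 × 0.000217 = 6.14e-05.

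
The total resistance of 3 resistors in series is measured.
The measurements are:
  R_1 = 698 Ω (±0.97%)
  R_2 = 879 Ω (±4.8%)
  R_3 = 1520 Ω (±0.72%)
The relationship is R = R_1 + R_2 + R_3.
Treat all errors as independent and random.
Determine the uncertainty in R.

44.1 Ω

Sums and differences: (δR)² = Σ (cᵢ δxᵢ)².
  (δR_1)² = 45.8;  (δR_2)² = 1780;  (δR_3)² = 120
δR = √(1950) = 44.1 Ω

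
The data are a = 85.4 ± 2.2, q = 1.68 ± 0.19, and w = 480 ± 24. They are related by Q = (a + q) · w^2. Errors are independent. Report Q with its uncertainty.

(2.01 ± 0.207) × 10^7

Let u = a + q = 87.1. δu = √(δa² + δq²) = √(4.84 + 0.0361) = 2.21, so δu/u = 0.0254.
Q is then a monomial in u, w:
δQ/Q = √((δu/u)² + (2·δw/w)²) = √(0.000643 + 0.0100) = 0.103
Q = 2.01e+07, so δQ = 0.103 × 2.01e+07 = 2.07e+06.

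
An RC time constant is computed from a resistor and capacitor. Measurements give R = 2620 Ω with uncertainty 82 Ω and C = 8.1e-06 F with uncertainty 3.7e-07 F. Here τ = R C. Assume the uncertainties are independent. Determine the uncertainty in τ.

0.00118 s

Relative error in a monomial: (δτ/τ)² = Σ (nᵢ · δxᵢ/xᵢ)².
  (1·δR/R)² = (1×0.0313)² = 0.000980;  (1·δC/C)² = (1×0.0457)² = 0.00209
δτ/τ = √(0.00307) = 0.0554
τ = 0.0212 s, so δτ = 0.0554 × 0.0212 = 0.00118 s.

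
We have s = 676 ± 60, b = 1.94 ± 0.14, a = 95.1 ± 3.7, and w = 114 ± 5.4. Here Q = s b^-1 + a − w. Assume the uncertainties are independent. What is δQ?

Let p = s·b^-1 = 348. δp/p = √((1·δs/s)² + (-1·δb/b)²) = √(0.00788 + 0.00521) = 0.114, so δp = 39.9.
Q = p + a − w: δQ = √(δp² + δa² + δw²) = √(1590 + 13.7 + 29.2) = 40.4

40.4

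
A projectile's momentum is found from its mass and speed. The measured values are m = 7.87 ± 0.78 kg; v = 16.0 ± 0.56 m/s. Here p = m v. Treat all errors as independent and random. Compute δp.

13.2 kg·m/s

Each factor contributes (exponent × relative error)² to (δp/p)²:
  (1·δm/m)² = (1×0.0991)² = 0.00982;  (1·δv/v)² = (1×0.0350)² = 0.00123
δp/p = √(0.0110) = 0.105
p = 126 kg·m/s, so δp = 0.105 × 126 = 13.2 kg·m/s.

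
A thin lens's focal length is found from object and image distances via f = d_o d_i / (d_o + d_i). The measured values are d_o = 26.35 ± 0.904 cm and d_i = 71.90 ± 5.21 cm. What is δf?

∂f/∂d_o = (d_i/(d_o+d_i))² = 0.536;  ∂f/∂d_i = (d_o/(d_o+d_i))² = 0.0719
δf = √((∂f/∂d_o · δd_o)² + (∂f/∂d_i · δd_i)²) = √(0.234 + 0.140) = 0.612 cm

0.612 cm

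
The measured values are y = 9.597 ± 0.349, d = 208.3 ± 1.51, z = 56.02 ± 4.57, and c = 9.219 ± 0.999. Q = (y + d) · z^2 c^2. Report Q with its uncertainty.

Let u = y + d = 217.9. δu = √(δy² + δd²) = √(0.122 + 2.28) = 1.55, so δu/u = 0.00711.
Q is then a monomial in u, z, c:
δQ/Q = √((δu/u)² + (2·δz/z)² + (2·δc/c)²) = √(5.06e-05 + 0.0266 + 0.0470) = 0.271
Q = 5.812e+07, so δQ = 0.271 × 5.812e+07 = 1.58e+07.

(5.812 ± 1.58) × 10^7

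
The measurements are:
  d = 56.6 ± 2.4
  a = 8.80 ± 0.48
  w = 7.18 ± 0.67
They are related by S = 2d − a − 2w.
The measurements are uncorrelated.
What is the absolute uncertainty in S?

S is a linear combination, so absolute uncertainties add in quadrature:
  (2·δd)² = 23.0;  (δa)² = 0.230;  (2·δw)² = 1.80
δS = √(25.1) = 5.01

5.01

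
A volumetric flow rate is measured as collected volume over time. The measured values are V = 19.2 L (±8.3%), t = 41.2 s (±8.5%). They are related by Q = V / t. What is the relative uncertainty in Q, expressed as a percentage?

Products/powers → add relative errors in quadrature, weighted by exponent:
  (1·δV/V)² = (1×0.0830)² = 0.00689;  (-1·δt/t)² = (-1×0.0850)² = 0.00723
δQ/Q = √(0.0141) = 0.119

11.9%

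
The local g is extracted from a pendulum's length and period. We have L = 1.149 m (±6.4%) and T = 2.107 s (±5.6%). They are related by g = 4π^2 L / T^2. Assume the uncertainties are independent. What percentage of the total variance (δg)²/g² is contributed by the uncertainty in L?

(δg/g)² = (1·δL/L)² + (-2·δT/T)²
  L term: (1×0.0640)² = 0.00410
  T term: (-2×0.0560)² = 0.0125
Total = 0.0166. Share from L = 0.00410/0.0166 = 0.246.

24.6%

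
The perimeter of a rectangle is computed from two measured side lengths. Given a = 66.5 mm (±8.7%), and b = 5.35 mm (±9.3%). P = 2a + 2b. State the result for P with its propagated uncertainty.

144 ± 11.6 mm

Each term contributes (cᵢ δxᵢ)² to (δP)²:
  (2·δa)² = 134;  (2·δb)² = 0.990
δP = √(135) = 11.6 mm
P = 144 mm.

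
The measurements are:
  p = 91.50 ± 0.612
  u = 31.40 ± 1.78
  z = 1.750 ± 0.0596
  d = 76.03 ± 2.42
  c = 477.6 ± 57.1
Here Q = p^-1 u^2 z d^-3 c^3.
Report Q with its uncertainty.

Relative error in a monomial: (δQ/Q)² = Σ (nᵢ · δxᵢ/xᵢ)².
  (-1·δp/p)² = (-1×0.00669)² = 4.47e-05;  (2·δu/u)² = (2×0.0567)² = 0.0129;  (1·δz/z)² = (1×0.0341)² = 0.00116;  (-3·δd/d)² = (-3×0.0318)² = 0.00912;  (3·δc/c)² = (3×0.120)² = 0.129
δQ/Q = √(0.152) = 0.390
Q = 4674, so δQ = 0.390 × 4674 = 1820.

4674 ± 1820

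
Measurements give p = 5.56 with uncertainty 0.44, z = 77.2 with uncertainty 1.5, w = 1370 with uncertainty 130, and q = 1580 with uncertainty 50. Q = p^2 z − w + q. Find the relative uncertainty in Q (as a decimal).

Let h = p^2·z = 2390. δh/h = √((2·δp/p)² + (1·δz/z)²) = √(0.0251 + 0.000378) = 0.159, so δh = 381.
Q = h − w + q: δQ = √(δh² + δw² + δq²) = √(1.45e+05 + 16900 + 2500) = 405
Q = 2600, so δQ/Q = 405/2600 = 0.156.

0.156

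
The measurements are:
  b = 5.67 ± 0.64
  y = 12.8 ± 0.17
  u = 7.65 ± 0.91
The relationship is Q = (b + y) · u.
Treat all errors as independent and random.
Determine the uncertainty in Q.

17.6

Let w = b + y = 18.5. δw = √(δb² + δy²) = √(0.410 + 0.0289) = 0.662, so δw/w = 0.0359.
Q is then a monomial in w, u:
δQ/Q = √((δw/w)² + (1·δu/u)²) = √(0.00129 + 0.0142) = 0.124
Q = 141, so δQ = 0.124 × 141 = 17.6.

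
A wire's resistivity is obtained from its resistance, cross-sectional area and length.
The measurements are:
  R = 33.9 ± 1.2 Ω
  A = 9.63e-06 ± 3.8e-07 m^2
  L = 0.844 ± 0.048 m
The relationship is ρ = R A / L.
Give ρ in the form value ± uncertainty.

For a monomial ρ ∝ R, A, L^-1, fractional errors add in quadrature:
  (1·δR/R)² = (1×0.0354)² = 0.00125;  (1·δA/A)² = (1×0.0395)² = 0.00156;  (-1·δL/L)² = (-1×0.0569)² = 0.00323
δρ/ρ = √(0.00604) = 0.0777
ρ = 0.000387 Ω·m, so δρ = 0.0777 × 0.000387 = 3.01e-05 Ω·m.

(3.87 ± 0.301) × 10^-4 Ω·m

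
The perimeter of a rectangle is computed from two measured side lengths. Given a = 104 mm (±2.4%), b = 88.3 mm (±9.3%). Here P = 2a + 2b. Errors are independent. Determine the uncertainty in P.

17.2 mm

P is a linear combination, so absolute uncertainties add in quadrature:
  (2·δa)² = 24.9;  (2·δb)² = 270
δP = √(295) = 17.2 mm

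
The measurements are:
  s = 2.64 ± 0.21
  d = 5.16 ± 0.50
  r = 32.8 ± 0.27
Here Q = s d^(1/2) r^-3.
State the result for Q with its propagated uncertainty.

(1.70 ± 0.164) × 10^-4

Relative error in a monomial: (δQ/Q)² = Σ (nᵢ · δxᵢ/xᵢ)².
  (1·δs/s)² = (1×0.0795)² = 0.00633;  (½·δd/d)² = (0.5×0.0969)² = 0.00235;  (-3·δr/r)² = (-3×0.00823)² = 0.000610
δQ/Q = √(0.00928) = 0.0964
Q = 0.000170, so δQ = 0.0964 × 0.000170 = 1.64e-05.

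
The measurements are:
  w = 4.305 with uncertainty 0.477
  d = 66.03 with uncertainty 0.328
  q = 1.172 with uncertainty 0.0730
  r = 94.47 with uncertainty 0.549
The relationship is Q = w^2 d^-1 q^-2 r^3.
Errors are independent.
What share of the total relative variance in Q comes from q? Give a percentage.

(δQ/Q)² = (2·δw/w)² + (-1·δd/d)² + (-2·δq/q)² + (3·δr/r)²
  w term: (2×0.111)² = 0.0491
  d term: (-1×0.00497)² = 2.47e-05
  q term: (-2×0.0623)² = 0.0155
  r term: (3×0.00581)² = 0.000304
Total = 0.0650. Share from q = 0.0155/0.0650 = 0.239.

23.9%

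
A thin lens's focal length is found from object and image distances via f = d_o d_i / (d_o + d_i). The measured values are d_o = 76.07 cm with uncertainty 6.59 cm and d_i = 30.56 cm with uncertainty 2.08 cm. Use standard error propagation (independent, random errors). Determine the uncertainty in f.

1.19 cm

∂f/∂d_o = (d_i/(d_o+d_i))² = 0.0821;  ∂f/∂d_i = (d_o/(d_o+d_i))² = 0.509
δf = √((∂f/∂d_o · δd_o)² + (∂f/∂d_i · δd_i)²) = √(0.293 + 1.12) = 1.19 cm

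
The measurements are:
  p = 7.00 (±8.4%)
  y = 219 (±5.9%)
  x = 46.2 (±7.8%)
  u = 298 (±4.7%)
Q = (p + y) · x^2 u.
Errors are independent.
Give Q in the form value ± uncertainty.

(1.44 ± 0.248) × 10^8

Let w = p + y = 226. δw = √(δp² + δy²) = √(0.346 + 167) = 12.9, so δw/w = 0.0572.
Q is then a monomial in w, x, u:
δQ/Q = √((δw/w)² + (2·δx/x)² + (1·δu/u)²) = √(0.00328 + 0.0243 + 0.00221) = 0.173
Q = 1.44e+08, so δQ = 0.173 × 1.44e+08 = 2.48e+07.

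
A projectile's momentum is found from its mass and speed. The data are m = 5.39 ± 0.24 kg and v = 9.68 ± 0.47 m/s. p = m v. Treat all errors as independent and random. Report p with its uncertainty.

52.2 ± 3.44 kg·m/s

p is a product of powers, so relative uncertainties combine in quadrature:
  (1·δm/m)² = (1×0.0445)² = 0.00198;  (1·δv/v)² = (1×0.0486)² = 0.00236
δp/p = √(0.00434) = 0.0659
p = 52.2 kg·m/s, so δp = 0.0659 × 52.2 = 3.44 kg·m/s.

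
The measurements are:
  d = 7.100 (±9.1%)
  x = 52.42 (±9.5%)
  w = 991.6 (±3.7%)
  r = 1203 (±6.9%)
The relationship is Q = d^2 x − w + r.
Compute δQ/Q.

0.193

Let p = d^2·x = 2642. δp/p = √((2·δd/d)² + (1·δx/x)²) = √(0.0331 + 0.00903) = 0.205, so δp = 543.
Q = p − w + r: δQ = √(δp² + δw² + δr²) = √(2.94e+05 + 1350 + 6890) = 550
Q = 2854, so δQ/Q = 550/2854 = 0.193.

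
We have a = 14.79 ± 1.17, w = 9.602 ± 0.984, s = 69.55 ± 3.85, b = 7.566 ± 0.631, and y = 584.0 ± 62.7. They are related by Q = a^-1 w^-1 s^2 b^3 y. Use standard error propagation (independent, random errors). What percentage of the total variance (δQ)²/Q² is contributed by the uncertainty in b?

(δQ/Q)² = (-1·δa/a)² + (-1·δw/w)² + (2·δs/s)² + (3·δb/b)² + (1·δy/y)²
  a term: (-1×0.0791)² = 0.00626
  w term: (-1×0.102)² = 0.0105
  s term: (2×0.0554)² = 0.0123
  b term: (3×0.0834)² = 0.0626
  y term: (1×0.107)² = 0.0115
Total = 0.103. Share from b = 0.0626/0.103 = 0.607.

60.7%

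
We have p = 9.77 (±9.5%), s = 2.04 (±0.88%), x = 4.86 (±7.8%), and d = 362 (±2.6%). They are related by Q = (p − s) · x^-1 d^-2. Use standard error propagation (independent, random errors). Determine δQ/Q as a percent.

Let u = p − s = 7.73. δu = √(δp² + δs²) = √(0.861 + 0.000322) = 0.928, so δu/u = 0.120.
Q is then a monomial in u, x, d:
δQ/Q = √((δu/u)² + (-1·δx/x)² + (-2·δd/d)²) = √(0.0144 + 0.00608 + 0.00270) = 0.152

15.2%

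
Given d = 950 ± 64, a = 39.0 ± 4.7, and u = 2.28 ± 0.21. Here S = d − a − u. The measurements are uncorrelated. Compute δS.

64.2

Absolute uncertainties add in quadrature for a linear combination:
  (δd)² = 4100;  (δa)² = 22.1;  (δu)² = 0.0441
δS = √(4120) = 64.2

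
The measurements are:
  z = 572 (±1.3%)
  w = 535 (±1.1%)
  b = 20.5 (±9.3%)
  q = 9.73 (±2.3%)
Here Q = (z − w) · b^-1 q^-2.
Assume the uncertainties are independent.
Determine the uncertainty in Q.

Let u = z − w = 37.0. δu = √(δz² + δw²) = √(55.3 + 34.6) = 9.48, so δu/u = 0.256.
Q is then a monomial in u, b, q:
δQ/Q = √((δu/u)² + (-1·δb/b)² + (-2·δq/q)²) = √(0.0657 + 0.00865 + 0.00212) = 0.277
Q = 0.0191, so δQ = 0.277 × 0.0191 = 0.00527.

0.00527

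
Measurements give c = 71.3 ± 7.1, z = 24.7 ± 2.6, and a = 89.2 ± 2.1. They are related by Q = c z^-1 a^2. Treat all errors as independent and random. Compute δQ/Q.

0.152

For a monomial Q ∝ c, z^-1, a^2, fractional errors add in quadrature:
  (1·δc/c)² = (1×0.0996)² = 0.00992;  (-1·δz/z)² = (-1×0.105)² = 0.0111;  (2·δa/a)² = (2×0.0235)² = 0.00222
δQ/Q = √(0.0232) = 0.152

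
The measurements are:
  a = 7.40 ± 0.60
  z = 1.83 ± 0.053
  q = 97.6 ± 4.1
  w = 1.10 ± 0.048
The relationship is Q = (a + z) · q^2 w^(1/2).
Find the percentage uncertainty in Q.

10.9%

Let u = a + z = 9.23. δu = √(δa² + δz²) = √(0.360 + 0.00281) = 0.602, so δu/u = 0.0653.
Q is then a monomial in u, q, w:
δQ/Q = √((δu/u)² + (2·δq/q)² + (½·δw/w)²) = √(0.00426 + 0.00706 + 0.000476) = 0.109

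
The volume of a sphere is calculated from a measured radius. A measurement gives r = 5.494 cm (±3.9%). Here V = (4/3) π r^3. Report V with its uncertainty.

694.6 ± 81.3 cm^3

Relative error in a monomial: (δV/V)² = Σ (nᵢ · δxᵢ/xᵢ)².
  (3·δr/r)² = (3×0.0390)² = 0.0137
δV/V = √(0.0137) = 0.117
V = 694.6 cm^3, so δV = 0.117 × 694.6 = 81.3 cm^3.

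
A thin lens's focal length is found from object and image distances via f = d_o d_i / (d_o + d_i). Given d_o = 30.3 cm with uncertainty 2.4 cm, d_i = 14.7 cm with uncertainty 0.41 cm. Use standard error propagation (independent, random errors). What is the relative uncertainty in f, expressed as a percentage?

3.20%

∂f/∂d_o = (d_i/(d_o+d_i))² = 0.107;  ∂f/∂d_i = (d_o/(d_o+d_i))² = 0.453
δf = √((∂f/∂d_o · δd_o)² + (∂f/∂d_i · δd_i)²) = √(0.0656 + 0.0346) = 0.316 cm
f = 9.90 cm, so δf/f = 0.316/9.90 = 0.0320.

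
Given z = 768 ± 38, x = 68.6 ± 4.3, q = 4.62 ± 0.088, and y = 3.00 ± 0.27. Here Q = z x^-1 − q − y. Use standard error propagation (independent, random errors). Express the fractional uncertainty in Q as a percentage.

26.2%

Let p = z·x^-1 = 11.2. δp/p = √((1·δz/z)² + (-1·δx/x)²) = √(0.00245 + 0.00393) = 0.0799, so δp = 0.894.
Q = p − q − y: δQ = √(δp² + δq² + δy²) = √(0.799 + 0.00774 + 0.0729) = 0.938
Q = 3.58, so δQ/Q = 0.938/3.58 = 0.262.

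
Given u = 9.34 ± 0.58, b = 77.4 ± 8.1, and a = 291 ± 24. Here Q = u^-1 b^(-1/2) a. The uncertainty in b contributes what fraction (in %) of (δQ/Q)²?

20.4%

(δQ/Q)² = (-1·δu/u)² + (−½·δb/b)² + (1·δa/a)²
  u term: (-1×0.0621)² = 0.00386
  b term: (-0.5×0.105)² = 0.00274
  a term: (1×0.0825)² = 0.00680
Total = 0.0134. Share from b = 0.00274/0.0134 = 0.204.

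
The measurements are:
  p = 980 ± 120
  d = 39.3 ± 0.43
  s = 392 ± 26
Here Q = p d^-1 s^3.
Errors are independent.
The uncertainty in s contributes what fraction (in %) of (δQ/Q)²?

(δQ/Q)² = (1·δp/p)² + (-1·δd/d)² + (3·δs/s)²
  p term: (1×0.122)² = 0.0150
  d term: (-1×0.0109)² = 0.000120
  s term: (3×0.0663)² = 0.0396
Total = 0.0547. Share from s = 0.0396/0.0547 = 0.724.

72.4%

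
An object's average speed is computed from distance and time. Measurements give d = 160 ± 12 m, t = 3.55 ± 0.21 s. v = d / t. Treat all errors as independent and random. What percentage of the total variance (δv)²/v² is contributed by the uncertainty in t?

(δv/v)² = (1·δd/d)² + (-1·δt/t)²
  d term: (1×0.0750)² = 0.00562
  t term: (-1×0.0592)² = 0.00350
Total = 0.00912. Share from t = 0.00350/0.00912 = 0.384.

38.4%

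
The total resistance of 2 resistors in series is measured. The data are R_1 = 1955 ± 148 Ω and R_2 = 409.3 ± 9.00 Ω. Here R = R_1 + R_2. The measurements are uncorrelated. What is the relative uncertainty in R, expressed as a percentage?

6.27%

Sums and differences: (δR)² = Σ (cᵢ δxᵢ)².
  (δR_1)² = 21900;  (δR_2)² = 81.0
δR = √(22000) = 148 Ω
R = 2364 Ω, so δR/R = 148/2364 = 0.0627.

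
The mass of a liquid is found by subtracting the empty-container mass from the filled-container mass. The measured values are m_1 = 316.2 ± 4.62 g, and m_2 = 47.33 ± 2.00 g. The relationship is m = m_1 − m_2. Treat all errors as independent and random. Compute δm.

5.03 g

Absolute uncertainties add in quadrature for a linear combination:
  (δm_1)² = 21.3;  (δm_2)² = 4.00
δm = √(25.3) = 5.03 g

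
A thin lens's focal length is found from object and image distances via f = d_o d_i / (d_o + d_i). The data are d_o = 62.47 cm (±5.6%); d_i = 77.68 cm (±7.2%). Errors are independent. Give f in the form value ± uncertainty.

∂f/∂d_o = (d_i/(d_o+d_i))² = 0.307;  ∂f/∂d_i = (d_o/(d_o+d_i))² = 0.199
δf = √((∂f/∂d_o · δd_o)² + (∂f/∂d_i · δd_i)²) = √(1.16 + 1.23) = 1.55 cm
f = 34.62 cm.

34.62 ± 1.55 cm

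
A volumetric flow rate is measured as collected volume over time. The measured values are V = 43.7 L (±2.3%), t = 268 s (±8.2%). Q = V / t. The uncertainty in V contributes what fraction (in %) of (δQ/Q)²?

7.29%

(δQ/Q)² = (1·δV/V)² + (-1·δt/t)²
  V term: (1×0.0230)² = 0.000529
  t term: (-1×0.0820)² = 0.00672
Total = 0.00725. Share from V = 0.000529/0.00725 = 0.0729.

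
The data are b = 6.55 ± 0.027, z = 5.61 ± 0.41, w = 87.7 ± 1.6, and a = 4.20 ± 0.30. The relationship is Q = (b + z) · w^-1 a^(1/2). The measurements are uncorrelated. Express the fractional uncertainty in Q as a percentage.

Let u = b + z = 12.2. δu = √(δb² + δz²) = √(0.000729 + 0.168) = 0.411, so δu/u = 0.0338.
Q is then a monomial in u, w, a:
δQ/Q = √((δu/u)² + (-1·δw/w)² + (½·δa/a)²) = √(0.00114 + 0.000333 + 0.00128) = 0.0524

5.24%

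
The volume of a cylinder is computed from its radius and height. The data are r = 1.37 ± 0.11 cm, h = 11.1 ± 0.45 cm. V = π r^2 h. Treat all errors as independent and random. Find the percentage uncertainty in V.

16.6%

Relative error in a monomial: (δV/V)² = Σ (nᵢ · δxᵢ/xᵢ)².
  (2·δr/r)² = (2×0.0803)² = 0.0258;  (1·δh/h)² = (1×0.0405)² = 0.00164
δV/V = √(0.0274) = 0.166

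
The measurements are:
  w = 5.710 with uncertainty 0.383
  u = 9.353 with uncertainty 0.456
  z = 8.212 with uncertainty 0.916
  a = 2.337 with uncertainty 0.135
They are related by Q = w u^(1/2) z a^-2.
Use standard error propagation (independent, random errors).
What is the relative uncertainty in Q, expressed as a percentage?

17.6%

For a monomial Q ∝ w, u^(1/2), z, a^-2, fractional errors add in quadrature:
  (1·δw/w)² = (1×0.0671)² = 0.00450;  (½·δu/u)² = (0.5×0.0488)² = 0.000594;  (1·δz/z)² = (1×0.112)² = 0.0124;  (-2·δa/a)² = (-2×0.0578)² = 0.0133
δQ/Q = √(0.0309) = 0.176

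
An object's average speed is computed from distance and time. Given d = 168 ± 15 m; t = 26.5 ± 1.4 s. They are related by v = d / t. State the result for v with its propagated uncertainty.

Relative error in a monomial: (δv/v)² = Σ (nᵢ · δxᵢ/xᵢ)².
  (1·δd/d)² = (1×0.0893)² = 0.00797;  (-1·δt/t)² = (-1×0.0528)² = 0.00279
δv/v = √(0.0108) = 0.104
v = 6.34 m/s, so δv = 0.104 × 6.34 = 0.658 m/s.

6.34 ± 0.658 m/s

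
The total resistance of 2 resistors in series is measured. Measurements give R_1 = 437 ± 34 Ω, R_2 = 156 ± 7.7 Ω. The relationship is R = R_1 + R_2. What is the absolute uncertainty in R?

34.9 Ω

Each term contributes (cᵢ δxᵢ)² to (δR)²:
  (δR_1)² = 1160;  (δR_2)² = 59.3
δR = √(1220) = 34.9 Ω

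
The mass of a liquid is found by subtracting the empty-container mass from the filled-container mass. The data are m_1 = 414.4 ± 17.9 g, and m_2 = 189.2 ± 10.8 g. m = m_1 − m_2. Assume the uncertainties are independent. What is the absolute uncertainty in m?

20.9 g

m is a linear combination, so absolute uncertainties add in quadrature:
  (δm_1)² = 320;  (δm_2)² = 117
δm = √(437) = 20.9 g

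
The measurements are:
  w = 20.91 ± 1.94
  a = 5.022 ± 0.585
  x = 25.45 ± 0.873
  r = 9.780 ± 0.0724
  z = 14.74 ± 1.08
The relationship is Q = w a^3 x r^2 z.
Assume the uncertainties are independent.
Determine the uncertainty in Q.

3.52e+07

Products/powers → add relative errors in quadrature, weighted by exponent:
  (1·δw/w)² = (1×0.0928)² = 0.00861;  (3·δa/a)² = (3×0.116)² = 0.122;  (1·δx/x)² = (1×0.0343)² = 0.00118;  (2·δr/r)² = (2×0.00740)² = 0.000219;  (1·δz/z)² = (1×0.0733)² = 0.00537
δQ/Q = √(0.137) = 0.371
Q = 9.503e+07, so δQ = 0.371 × 9.503e+07 = 3.52e+07.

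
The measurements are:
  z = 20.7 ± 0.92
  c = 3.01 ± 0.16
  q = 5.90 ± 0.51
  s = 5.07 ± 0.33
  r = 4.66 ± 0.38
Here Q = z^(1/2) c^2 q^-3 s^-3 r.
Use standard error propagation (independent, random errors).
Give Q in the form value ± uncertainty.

0.00718 ± 0.00253

Q is a product of powers, so relative uncertainties combine in quadrature:
  (½·δz/z)² = (0.5×0.0444)² = 0.000494;  (2·δc/c)² = (2×0.0532)² = 0.0113;  (-3·δq/q)² = (-3×0.0864)² = 0.0672;  (-3·δs/s)² = (-3×0.0651)² = 0.0381;  (1·δr/r)² = (1×0.0815)² = 0.00665
δQ/Q = √(0.124) = 0.352
Q = 0.00718, so δQ = 0.352 × 0.00718 = 0.00253.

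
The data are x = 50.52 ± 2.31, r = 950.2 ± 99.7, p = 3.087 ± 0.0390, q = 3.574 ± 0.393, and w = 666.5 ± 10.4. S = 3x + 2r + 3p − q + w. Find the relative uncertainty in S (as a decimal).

0.0733

S is a linear combination, so absolute uncertainties add in quadrature:
  (3·δx)² = 48.0;  (2·δr)² = 39800;  (3·δp)² = 0.0137;  (δq)² = 0.154;  (δw)² = 108
δS = √(39900) = 200
S = 2724, so δS/S = 200/2724 = 0.0733.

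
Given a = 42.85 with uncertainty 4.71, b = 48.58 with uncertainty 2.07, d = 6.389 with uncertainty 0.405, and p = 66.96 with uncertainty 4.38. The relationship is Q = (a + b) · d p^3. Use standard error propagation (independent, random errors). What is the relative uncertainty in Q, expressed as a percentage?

Let u = a + b = 91.43. δu = √(δa² + δb²) = √(22.2 + 4.28) = 5.14, so δu/u = 0.0563.
Q is then a monomial in u, d, p:
δQ/Q = √((δu/u)² + (1·δd/d)² + (3·δp/p)²) = √(0.00317 + 0.00402 + 0.0385) = 0.214

21.4%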